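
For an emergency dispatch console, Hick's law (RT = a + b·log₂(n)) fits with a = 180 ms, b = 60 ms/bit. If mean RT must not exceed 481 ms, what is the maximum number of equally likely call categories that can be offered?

Information budget: (481 − 180)/60 = 5.0167 bits, so n ≤ 2^5.0167 = 32.372 → at most 32.

32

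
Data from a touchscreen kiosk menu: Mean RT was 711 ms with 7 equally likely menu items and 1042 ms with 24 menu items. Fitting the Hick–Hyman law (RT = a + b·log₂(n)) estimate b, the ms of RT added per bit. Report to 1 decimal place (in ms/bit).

186.2 ms/bit

Slope: b = (1042 − 711) / (log₂ 24 − log₂ 7) = 331/1.7776 = 186.205 ms/bit.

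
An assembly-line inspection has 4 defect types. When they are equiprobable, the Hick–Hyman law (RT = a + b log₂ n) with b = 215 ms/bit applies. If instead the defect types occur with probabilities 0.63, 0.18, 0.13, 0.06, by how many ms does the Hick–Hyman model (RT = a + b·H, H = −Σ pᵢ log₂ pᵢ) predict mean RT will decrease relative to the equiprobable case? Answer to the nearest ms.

Equiprobable entropy H₀ = log₂ 4 = 2.0000 bits.
Skewed entropy H = −Σ pᵢ log₂ pᵢ = 1.4914 bits.
ΔRT = b·(H₀ − H) = 215 × 0.5086 = 109.34 ms.

109 ms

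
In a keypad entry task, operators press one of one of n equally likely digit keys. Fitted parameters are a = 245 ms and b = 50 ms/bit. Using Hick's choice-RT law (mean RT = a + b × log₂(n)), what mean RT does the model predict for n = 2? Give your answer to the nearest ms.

log₂(2) = 1 bits, so RT = 245 + 50 × 1 ≈ 295.000 ms.

295 ms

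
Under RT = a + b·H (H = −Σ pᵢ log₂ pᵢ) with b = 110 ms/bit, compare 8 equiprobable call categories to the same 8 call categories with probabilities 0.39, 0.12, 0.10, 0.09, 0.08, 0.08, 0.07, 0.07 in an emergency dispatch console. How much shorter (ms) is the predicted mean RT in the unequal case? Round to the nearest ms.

Equiprobable entropy H₀ = log₂ 8 = 3.0000 bits.
Skewed entropy H = −Σ pᵢ log₂ pᵢ = 2.6618 bits.
ΔRT = b·(H₀ − H) = 110 × 0.3382 = 37.20 ms.

37 ms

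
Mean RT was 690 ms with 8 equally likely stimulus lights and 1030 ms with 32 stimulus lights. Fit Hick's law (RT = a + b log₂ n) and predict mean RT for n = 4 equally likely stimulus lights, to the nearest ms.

520 ms

Fit slope and intercept:
  b = (1030 − 690) / (log₂ 32 − log₂ 8) = 340 / (5 − 3) = 170 ms/bit
  a = 690 − 170 × 3 = 180 ms
Then RT(4) = 180 + 170 × log₂ 4 = 180 + 170 × 2 ≈ 520.000 ms.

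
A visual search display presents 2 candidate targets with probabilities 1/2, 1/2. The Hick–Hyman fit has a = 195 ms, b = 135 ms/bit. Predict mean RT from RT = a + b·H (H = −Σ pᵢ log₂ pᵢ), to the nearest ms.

330 ms

H = −Σ pᵢ log₂ pᵢ = 0.5·1 + 0.5·1 = 1.000 bits.
RT = 195 + 135 × 1.000 = 330.00 ms.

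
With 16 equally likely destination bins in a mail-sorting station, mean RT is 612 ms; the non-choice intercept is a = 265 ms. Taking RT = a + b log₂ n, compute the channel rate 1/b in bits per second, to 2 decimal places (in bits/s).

Choice component = 612 − 265 = 347 ms over log₂(16) = 4 bits.
b = 347 / 4 = 86.750 ms/bit, so 1/b = 11.527 bits/s.

11.53 bits/s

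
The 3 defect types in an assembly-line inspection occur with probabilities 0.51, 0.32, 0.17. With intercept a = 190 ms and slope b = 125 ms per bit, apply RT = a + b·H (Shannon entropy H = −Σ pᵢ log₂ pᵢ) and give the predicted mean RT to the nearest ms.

H = 0.51·log₂(1/0.51) + 0.32·log₂(1/0.32) + 0.17·log₂(1/0.17) = 1.4561 bits.
RT = 190 + 125 × 1.4561 = 372.01 ms.

372 ms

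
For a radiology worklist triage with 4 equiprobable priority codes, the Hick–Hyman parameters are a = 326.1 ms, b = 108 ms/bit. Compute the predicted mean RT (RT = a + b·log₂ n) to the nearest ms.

log₂(4) = 2 bits, so RT = 326.1 + 108 × 2 ≈ 542.100 ms.

542 ms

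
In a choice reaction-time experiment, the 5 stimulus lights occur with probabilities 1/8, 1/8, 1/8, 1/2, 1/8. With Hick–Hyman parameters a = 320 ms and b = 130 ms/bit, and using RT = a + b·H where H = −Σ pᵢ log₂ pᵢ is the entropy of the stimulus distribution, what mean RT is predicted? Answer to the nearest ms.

Each term −pᵢ log₂ pᵢ: 0.125·3 + 0.125·3 + 0.125·3 + 0.5·1 + 0.125·3; summed, H = 2.000 bits.
Mean RT = a + bH = 320 + 130·2.000 = 580.00 ms.

580 ms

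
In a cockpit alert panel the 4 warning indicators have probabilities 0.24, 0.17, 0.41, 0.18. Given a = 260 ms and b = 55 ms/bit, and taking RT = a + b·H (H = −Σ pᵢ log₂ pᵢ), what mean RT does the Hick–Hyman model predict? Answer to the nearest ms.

365 ms

Entropy contributions −pᵢ log₂ pᵢ: 0.4941, 0.4346, 0.5274, 0.4453; sum H = 1.9014 bits.
RT = a + bH = 260 + 55·1.9014 = 364.58 ms.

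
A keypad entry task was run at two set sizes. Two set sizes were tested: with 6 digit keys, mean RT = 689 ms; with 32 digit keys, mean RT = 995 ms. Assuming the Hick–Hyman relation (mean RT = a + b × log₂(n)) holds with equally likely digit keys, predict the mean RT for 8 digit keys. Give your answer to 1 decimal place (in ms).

741.6 ms

Solve the two-equation system in a and b:
  b = (995 − 689) / (log₂ 32 − log₂ 6) = 306 / (5 − 2.5850) = 126.706 ms/bit
  a = 689 − 126.706 × 2.5850 = 361.469 ms
Then RT(8) = 361.469 + 126.706 × log₂ 8 = 361.469 + 126.706 × 3 ≈ 741.588 ms.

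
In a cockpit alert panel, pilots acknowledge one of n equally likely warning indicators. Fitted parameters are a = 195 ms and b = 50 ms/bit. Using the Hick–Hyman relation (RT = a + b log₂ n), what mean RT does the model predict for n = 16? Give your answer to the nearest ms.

log₂(16) = 4 bits, so RT = 195 + 50 × 4 ≈ 395.000 ms.

395 ms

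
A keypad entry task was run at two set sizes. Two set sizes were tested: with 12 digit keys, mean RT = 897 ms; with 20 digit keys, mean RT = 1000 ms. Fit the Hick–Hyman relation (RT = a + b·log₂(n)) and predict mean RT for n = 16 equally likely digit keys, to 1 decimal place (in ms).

Fit slope and intercept:
  b = (1000 − 897) / (log₂ 20 − log₂ 12) = 103 / (4.3219 − 3.5850) = 139.762 ms/bit
  a = 897 − 139.762 × 3.5850 = 395.957 ms
Then RT(16) = 395.957 + 139.762 × log₂ 16 = 395.957 + 139.762 × 4 ≈ 955.007 ms.

955.0 ms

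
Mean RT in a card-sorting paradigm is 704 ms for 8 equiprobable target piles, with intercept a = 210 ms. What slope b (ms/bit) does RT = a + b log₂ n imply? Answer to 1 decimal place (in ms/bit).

164.7 ms/bit

8 alternatives carry log₂ 8 = 3 bits; the choice cost is 704 − 210 = 494 ms, so b = 494/3 = 164.667 ms/bit.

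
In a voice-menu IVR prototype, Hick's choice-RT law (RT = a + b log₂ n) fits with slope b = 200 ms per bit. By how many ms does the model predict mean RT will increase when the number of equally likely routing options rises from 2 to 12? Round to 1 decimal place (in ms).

Only the slope matters, since a is common to both: ΔRT = b·log₂(n₂/n₁).
log₂(12) − log₂(2) = 3.5850 − 1 = 2.5850.
ΔRT = 200 × 2.5850 = 516.993 ms.

517.0 ms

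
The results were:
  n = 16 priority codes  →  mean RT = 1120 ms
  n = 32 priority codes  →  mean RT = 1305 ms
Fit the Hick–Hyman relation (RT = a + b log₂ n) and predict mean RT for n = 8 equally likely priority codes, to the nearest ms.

Fit slope and intercept:
  b = (1305 − 1120) / (log₂ 32 − log₂ 16) = 185 / (5 − 4) = 185 ms/bit
  a = 1120 − 185 × 4 = 380 ms
Then RT(8) = 380 + 185 × log₂ 8 = 380 + 185 × 3 ≈ 935.000 ms.

935 ms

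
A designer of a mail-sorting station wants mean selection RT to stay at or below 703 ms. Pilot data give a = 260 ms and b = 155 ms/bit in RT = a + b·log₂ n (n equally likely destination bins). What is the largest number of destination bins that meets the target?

7

Set 260 + 155·log₂ n ≤ 703 → log₂ n ≤ (703 − 260)/155 = 2.8581.
So n ≤ 2^2.8581 = 7.250; the largest integer n is 7.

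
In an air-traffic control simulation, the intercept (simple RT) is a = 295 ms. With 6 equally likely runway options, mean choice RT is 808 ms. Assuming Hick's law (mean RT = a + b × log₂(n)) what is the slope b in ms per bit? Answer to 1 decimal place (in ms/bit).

198.5 ms/bit

log₂(6) = 2.5850 bits.
b = (RT − a)/log₂ n = (808 − 295) / 2.5850 = 198.455 ms/bit.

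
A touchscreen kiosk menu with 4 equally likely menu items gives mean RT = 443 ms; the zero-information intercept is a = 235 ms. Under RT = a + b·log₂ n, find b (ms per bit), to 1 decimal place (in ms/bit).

4 alternatives carry log₂ 4 = 2 bits; the choice cost is 443 − 235 = 208 ms, so b = 208/2 = 104.000 ms/bit.

104.0 ms/bit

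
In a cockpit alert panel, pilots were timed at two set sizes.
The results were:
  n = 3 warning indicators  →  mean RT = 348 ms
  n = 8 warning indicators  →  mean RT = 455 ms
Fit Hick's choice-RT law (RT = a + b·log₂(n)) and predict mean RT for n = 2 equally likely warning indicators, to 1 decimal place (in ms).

303.8 ms

Solve the two-equation system in a and b:
  b = (455 − 348) / (log₂ 8 − log₂ 3) = 107 / (3 − 1.5850) = 75.616 ms/bit
  a = 348 − 75.616 × 1.5850 = 228.151 ms
Then RT(2) = 228.151 + 75.616 × log₂ 2 = 228.151 + 75.616 × 1 ≈ 303.767 ms.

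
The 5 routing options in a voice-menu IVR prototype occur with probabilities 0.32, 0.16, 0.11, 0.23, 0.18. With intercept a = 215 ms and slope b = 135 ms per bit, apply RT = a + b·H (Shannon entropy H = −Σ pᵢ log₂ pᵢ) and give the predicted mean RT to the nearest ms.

Entropy contributions −pᵢ log₂ pᵢ: 0.5260, 0.4230, 0.3503, 0.4877, 0.4453; sum H = 2.2323 bits.
RT = a + bH = 215 + 135·2.2323 = 516.36 ms.

516 ms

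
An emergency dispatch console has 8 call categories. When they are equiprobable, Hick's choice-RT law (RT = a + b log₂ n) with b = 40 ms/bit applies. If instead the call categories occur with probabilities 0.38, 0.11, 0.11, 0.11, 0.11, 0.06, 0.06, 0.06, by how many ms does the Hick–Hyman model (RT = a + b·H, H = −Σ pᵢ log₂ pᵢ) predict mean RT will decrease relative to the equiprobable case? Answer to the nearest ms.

Equiprobable entropy H₀ = log₂ 8 = 3.0000 bits.
Skewed entropy H = −Σ pᵢ log₂ pᵢ = 2.6622 bits.
ΔRT = b·(H₀ − H) = 40 × 0.3378 = 13.51 ms.

14 ms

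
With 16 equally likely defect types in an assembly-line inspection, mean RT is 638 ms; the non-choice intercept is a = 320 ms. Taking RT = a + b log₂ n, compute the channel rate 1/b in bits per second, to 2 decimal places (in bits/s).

12.58 bits/s

Choice component = 638 − 320 = 318 ms over log₂(16) = 4 bits.
b = 318 / 4 = 79.500 ms/bit, so 1/b = 12.579 bits/s.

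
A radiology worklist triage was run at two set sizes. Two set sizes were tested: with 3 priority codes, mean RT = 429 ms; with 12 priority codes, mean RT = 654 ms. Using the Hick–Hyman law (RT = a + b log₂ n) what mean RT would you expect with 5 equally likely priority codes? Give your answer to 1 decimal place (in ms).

With log₂ n on the abscissa the relation is linear; from the two conditions:
  b = (654 − 429) / (log₂ 12 − log₂ 3) = 225 / (3.5850 − 1.5850) = 112.500 ms/bit
  a = 429 − 112.500 × 1.5850 = 250.692 ms
Then RT(5) = 250.692 + 112.500 × log₂ 5 = 250.692 + 112.500 × 2.3219 ≈ 511.909 ms.

511.9 ms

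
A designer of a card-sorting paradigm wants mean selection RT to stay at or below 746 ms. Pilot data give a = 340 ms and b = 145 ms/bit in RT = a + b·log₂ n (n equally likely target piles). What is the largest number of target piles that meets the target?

145·log₂ n ≤ 746 − 340 = 406, giving log₂ n ≤ 2.8000 and n ≤ 6.964. The largest whole number is 6.

6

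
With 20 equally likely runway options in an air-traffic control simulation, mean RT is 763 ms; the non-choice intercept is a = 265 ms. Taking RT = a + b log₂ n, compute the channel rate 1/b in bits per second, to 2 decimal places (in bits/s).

Choice component = 763 − 265 = 498 ms over log₂(20) = 4.3219 bits.
b = 498 / 4.3219 = 115.226 ms/bit, so 1/b = 8.679 bits/s.

8.68 bits/s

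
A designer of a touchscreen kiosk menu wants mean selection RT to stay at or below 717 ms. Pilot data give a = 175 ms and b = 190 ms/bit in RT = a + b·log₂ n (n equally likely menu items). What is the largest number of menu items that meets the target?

Information budget: (717 − 175)/190 = 2.8526 bits, so n ≤ 2^2.8526 = 7.223 → at most 7.

7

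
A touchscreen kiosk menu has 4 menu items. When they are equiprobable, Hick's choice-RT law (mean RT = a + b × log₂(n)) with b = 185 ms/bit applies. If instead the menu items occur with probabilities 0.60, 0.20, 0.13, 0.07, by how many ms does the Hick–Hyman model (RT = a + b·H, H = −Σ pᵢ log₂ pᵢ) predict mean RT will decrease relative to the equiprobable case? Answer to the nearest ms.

Equiprobable entropy H₀ = log₂ 4 = 2.0000 bits.
Skewed entropy H = −Σ pᵢ log₂ pᵢ = 1.5578 bits.
ΔRT = b·(H₀ − H) = 185 × 0.4422 = 81.81 ms.

82 ms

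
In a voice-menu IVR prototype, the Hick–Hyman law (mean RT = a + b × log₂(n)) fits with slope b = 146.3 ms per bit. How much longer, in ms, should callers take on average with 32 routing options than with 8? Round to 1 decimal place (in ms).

Only the slope matters, since a is common to both: ΔRT = b·log₂(n₂/n₁).
log₂(32) − log₂(8) = log₂(32/8) = log₂(4) = 2.
ΔRT = 146.3 × 2.0000 = 292.600 ms.

292.6 ms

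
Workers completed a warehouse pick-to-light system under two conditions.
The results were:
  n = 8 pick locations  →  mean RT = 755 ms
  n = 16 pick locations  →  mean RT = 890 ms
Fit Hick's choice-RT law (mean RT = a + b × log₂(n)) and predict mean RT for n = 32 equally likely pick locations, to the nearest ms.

RT is linear in log₂ n, so two points fix the line:
  b = (890 − 755) / (log₂ 16 − log₂ 8) = 135 / (4 − 3) = 135 ms/bit
  a = 755 − 135 × 3 = 350 ms
Then RT(32) = 350 + 135 × log₂ 32 = 350 + 135 × 5 ≈ 1025.000 ms.

1025 ms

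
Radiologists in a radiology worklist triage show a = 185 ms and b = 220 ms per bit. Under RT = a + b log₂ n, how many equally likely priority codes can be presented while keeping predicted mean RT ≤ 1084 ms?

220·log₂ n ≤ 1084 − 185 = 899, giving log₂ n ≤ 4.0864 and n ≤ 16.987. The largest whole number is 16.

16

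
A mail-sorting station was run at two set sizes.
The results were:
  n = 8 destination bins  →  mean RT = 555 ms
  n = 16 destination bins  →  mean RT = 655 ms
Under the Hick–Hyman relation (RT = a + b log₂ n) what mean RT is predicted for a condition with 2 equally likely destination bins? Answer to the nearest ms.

Fit slope and intercept:
  b = (655 − 555) / (log₂ 16 − log₂ 8) = 100 / (4 − 3) = 100 ms/bit
  a = 555 − 100 × 3 = 255 ms
Then RT(2) = 255 + 100 × log₂ 2 = 255 + 100 × 1 ≈ 355.000 ms.

355 ms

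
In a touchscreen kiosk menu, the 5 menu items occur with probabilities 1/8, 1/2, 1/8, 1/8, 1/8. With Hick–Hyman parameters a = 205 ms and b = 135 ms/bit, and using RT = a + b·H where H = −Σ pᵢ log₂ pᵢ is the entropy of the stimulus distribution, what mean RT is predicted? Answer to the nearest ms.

Each term −pᵢ log₂ pᵢ: 0.125·3 + 0.5·1 + 0.125·3 + 0.125·3 + 0.125·3; summed, H = 2.000 bits.
Mean RT = a + bH = 205 + 135·2.000 = 475.00 ms.

475 ms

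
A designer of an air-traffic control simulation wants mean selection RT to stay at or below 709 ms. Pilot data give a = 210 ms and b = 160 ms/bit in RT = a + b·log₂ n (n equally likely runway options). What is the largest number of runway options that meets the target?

8

Set 210 + 160·log₂ n ≤ 709 → log₂ n ≤ (709 − 210)/160 = 3.1187.
So n ≤ 2^3.1187 = 8.686; the largest integer n is 8.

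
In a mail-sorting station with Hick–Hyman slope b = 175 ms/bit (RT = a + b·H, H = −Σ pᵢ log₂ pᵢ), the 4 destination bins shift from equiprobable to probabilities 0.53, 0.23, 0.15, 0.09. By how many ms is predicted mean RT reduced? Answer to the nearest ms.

53 ms

The RT saving is b·ΔH. Equiprobable H₀ = log₂(4) = 2.0000 bits; with the given probabilities H = 1.6963 bits.
b·(H₀ − H) = 175 × (2.0000 − 1.6963) = 53.15 ms.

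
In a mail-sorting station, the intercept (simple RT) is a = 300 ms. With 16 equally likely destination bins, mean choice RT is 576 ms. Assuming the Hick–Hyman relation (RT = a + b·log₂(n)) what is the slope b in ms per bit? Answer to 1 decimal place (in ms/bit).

69.0 ms/bit

16 alternatives carry log₂ 16 = 4 bits; the choice cost is 576 − 300 = 276 ms, so b = 276/4 = 69.000 ms/bit.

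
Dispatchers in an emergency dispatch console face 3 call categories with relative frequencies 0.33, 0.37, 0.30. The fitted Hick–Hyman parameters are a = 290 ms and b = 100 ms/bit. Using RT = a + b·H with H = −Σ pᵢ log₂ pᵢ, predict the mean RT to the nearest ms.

H = 0.33·log₂(1/0.33) + 0.37·log₂(1/0.37) + 0.30·log₂(1/0.30) = 1.5796 bits.
RT = 290 + 100 × 1.5796 = 447.96 ms.

448 ms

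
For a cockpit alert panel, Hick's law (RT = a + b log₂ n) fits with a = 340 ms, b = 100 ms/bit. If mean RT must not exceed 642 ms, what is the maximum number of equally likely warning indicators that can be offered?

8

Set 340 + 100·log₂ n ≤ 642 → log₂ n ≤ (642 − 340)/100 = 3.0200.
So n ≤ 2^3.0200 = 8.112; the largest integer n is 8.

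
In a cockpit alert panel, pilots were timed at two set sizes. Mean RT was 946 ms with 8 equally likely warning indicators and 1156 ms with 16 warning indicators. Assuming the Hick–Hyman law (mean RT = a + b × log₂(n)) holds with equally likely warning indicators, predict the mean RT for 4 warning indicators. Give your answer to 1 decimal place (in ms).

736.0 ms

With log₂ n on the abscissa the relation is linear; from the two conditions:
  b = (1156 − 946) / (log₂ 16 − log₂ 8) = 210 / (4 − 3) = 210.000 ms/bit
  a = 946 − 210.000 × 3 = 316.000 ms
Then RT(4) = 316.000 + 210.000 × log₂ 4 = 316.000 + 210.000 × 2 ≈ 736.000 ms.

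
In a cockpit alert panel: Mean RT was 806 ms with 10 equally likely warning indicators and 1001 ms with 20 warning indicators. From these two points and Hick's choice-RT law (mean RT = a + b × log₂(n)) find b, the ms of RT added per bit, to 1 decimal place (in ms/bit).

195.0 ms/bit

Slope: b = (1001 − 806) / (log₂ 20 − log₂ 10) = 195/1.0000 = 195.000 ms/bit.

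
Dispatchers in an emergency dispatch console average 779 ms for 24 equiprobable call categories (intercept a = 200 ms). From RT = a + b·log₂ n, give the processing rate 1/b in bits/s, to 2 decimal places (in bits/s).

7.92 bits/s

Choice component = 779 − 200 = 579 ms over log₂(24) = 4.5850 bits.
b = 579 / 4.5850 = 126.282 ms/bit, so 1/b = 7.919 bits/s.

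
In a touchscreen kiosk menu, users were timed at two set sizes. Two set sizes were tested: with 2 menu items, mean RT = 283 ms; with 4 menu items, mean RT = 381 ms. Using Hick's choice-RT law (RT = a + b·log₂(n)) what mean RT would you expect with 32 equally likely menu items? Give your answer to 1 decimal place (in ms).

RT is linear in log₂ n, so two points fix the line:
  b = (381 − 283) / (log₂ 4 − log₂ 2) = 98 / (2 − 1) = 98.000 ms/bit
  a = 283 − 98.000 × 1 = 185.000 ms
Then RT(32) = 185.000 + 98.000 × log₂ 32 = 185.000 + 98.000 × 5 ≈ 675.000 ms.

675.0 ms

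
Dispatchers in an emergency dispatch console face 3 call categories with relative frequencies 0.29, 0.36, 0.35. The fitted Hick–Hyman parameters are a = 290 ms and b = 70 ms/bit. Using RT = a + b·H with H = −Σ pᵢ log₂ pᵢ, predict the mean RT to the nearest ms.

Entropy contributions −pᵢ log₂ pᵢ: 0.5179, 0.5306, 0.5301; sum H = 1.5786 bits.
RT = a + bH = 290 + 70·1.5786 = 400.50 ms.

401 ms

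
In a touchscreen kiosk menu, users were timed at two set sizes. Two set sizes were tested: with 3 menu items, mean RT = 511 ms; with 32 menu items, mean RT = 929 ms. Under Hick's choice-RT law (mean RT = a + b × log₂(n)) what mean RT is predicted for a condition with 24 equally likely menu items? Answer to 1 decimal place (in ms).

878.2 ms

Solve the two-equation system in a and b:
  b = (929 − 511) / (log₂ 32 − log₂ 3) = 418 / (5 − 1.5850) = 122.400 ms/bit
  a = 511 − 122.400 × 1.5850 = 317.001 ms
Then RT(24) = 317.001 + 122.400 × log₂ 24 = 317.001 + 122.400 × 4.5850 ≈ 878.199 ms.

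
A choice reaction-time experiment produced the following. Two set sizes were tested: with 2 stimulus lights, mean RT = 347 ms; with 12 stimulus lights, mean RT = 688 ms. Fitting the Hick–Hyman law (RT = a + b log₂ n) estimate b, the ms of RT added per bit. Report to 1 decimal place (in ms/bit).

131.9 ms/bit

b = (RT₂ − RT₁)/(log₂ n₂ − log₂ n₁) = (688 − 347)/(3.5850 − 1) = 131.917 ms/bit.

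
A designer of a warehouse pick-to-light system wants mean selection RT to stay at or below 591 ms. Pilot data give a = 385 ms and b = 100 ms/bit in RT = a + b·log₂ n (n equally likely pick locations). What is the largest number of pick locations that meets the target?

100·log₂ n ≤ 591 − 385 = 206, giving log₂ n ≤ 2.0600 and n ≤ 4.170. The largest whole number is 4.

4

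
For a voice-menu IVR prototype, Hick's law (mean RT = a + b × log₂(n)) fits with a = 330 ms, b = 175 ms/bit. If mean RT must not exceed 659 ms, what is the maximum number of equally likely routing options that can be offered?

3

175·log₂ n ≤ 659 − 330 = 329, giving log₂ n ≤ 1.8800 and n ≤ 3.681. The largest whole number is 3.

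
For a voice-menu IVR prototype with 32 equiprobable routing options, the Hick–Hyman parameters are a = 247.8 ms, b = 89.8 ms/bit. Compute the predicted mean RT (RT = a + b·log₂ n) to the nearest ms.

log₂(32) = 5 bits, so RT = 247.8 + 89.8 × 5 ≈ 696.800 ms.

697 ms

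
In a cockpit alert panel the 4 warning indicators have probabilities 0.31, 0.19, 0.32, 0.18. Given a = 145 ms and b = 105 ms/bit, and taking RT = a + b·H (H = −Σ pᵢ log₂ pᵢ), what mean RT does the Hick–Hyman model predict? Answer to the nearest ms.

Entropy contributions −pᵢ log₂ pᵢ: 0.5238, 0.4552, 0.5260, 0.4453; sum H = 1.9504 bits.
RT = a + bH = 145 + 105·1.9504 = 349.79 ms.

350 ms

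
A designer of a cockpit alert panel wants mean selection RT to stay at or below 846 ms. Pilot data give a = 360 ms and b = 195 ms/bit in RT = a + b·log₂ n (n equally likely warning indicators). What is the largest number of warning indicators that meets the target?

5

Set 360 + 195·log₂ n ≤ 846 → log₂ n ≤ (846 − 360)/195 = 2.4923.
So n ≤ 2^2.4923 = 5.627; the largest integer n is 5.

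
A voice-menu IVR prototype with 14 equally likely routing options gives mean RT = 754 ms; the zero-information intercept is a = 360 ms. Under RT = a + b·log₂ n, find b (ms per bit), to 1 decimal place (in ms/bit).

103.5 ms/bit

14 alternatives carry log₂ 14 = 3.8074 bits; the choice cost is 754 − 360 = 394 ms, so b = 394/3.8074 = 103.484 ms/bit.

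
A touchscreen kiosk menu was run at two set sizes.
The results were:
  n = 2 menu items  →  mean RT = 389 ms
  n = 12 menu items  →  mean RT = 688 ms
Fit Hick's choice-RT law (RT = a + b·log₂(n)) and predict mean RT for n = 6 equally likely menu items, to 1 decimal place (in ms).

Solve the two-equation system in a and b:
  b = (688 − 389) / (log₂ 12 − log₂ 2) = 299 / (3.5850 − 1) = 115.669 ms/bit
  a = 389 − 115.669 × 1 = 273.331 ms
Then RT(6) = 273.331 + 115.669 × log₂ 6 = 273.331 + 115.669 × 2.5850 ≈ 572.331 ms.

572.3 ms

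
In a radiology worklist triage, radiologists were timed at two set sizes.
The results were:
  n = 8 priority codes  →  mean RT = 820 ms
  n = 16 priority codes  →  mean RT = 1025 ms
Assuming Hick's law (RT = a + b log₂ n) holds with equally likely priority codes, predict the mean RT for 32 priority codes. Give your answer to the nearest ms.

Fit slope and intercept:
  b = (1025 − 820) / (log₂ 16 − log₂ 8) = 205 / (4 − 3) = 205 ms/bit
  a = 820 − 205 × 3 = 205 ms
Then RT(32) = 205 + 205 × log₂ 32 = 205 + 205 × 5 ≈ 1230.000 ms.

1230 ms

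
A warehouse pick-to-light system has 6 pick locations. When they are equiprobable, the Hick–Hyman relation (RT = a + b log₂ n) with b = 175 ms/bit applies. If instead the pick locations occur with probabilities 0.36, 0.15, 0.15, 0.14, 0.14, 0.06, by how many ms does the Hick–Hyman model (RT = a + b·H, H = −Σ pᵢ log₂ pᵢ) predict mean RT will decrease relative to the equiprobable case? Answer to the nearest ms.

34 ms

Equiprobable entropy H₀ = log₂ 6 = 2.5850 bits.
Skewed entropy H = −Σ pᵢ log₂ pᵢ = 2.3895 bits.
ΔRT = b·(H₀ − H) = 175 × 0.1955 = 34.21 ms.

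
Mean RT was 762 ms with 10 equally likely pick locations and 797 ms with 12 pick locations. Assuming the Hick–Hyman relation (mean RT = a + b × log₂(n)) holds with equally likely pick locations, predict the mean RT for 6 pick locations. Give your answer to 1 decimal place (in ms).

663.9 ms

RT is linear in log₂ n, so two points fix the line:
  b = (797 − 762) / (log₂ 12 − log₂ 10) = 35 / (3.5850 − 3.3219) = 133.062 ms/bit
  a = 762 − 133.062 × 3.3219 = 319.976 ms
Then RT(6) = 319.976 + 133.062 × log₂ 6 = 319.976 + 133.062 × 2.5850 ≈ 663.938 ms.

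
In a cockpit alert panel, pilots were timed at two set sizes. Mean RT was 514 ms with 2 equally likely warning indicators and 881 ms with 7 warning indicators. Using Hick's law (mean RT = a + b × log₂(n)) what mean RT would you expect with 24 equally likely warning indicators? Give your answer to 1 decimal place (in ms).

With log₂ n on the abscissa the relation is linear; from the two conditions:
  b = (881 − 514) / (log₂ 7 − log₂ 2) = 367 / (2.8074 − 1) = 203.059 ms/bit
  a = 514 − 203.059 × 1 = 310.941 ms
Then RT(24) = 310.941 + 203.059 × log₂ 24 = 310.941 + 203.059 × 4.5850 ≈ 1241.960 ms.

1242.0 ms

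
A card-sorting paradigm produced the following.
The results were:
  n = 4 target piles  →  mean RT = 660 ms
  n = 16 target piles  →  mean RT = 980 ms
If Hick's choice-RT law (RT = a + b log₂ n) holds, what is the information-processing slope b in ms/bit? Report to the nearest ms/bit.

b = (RT₂ − RT₁)/(log₂ n₂ − log₂ n₁) = (980 − 660)/(4 − 2) = 160 ms/bit.

160 ms/bit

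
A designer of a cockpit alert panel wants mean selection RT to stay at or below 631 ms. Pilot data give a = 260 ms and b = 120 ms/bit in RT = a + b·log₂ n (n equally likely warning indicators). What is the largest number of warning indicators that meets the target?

Set 260 + 120·log₂ n ≤ 631 → log₂ n ≤ (631 − 260)/120 = 3.0917.
So n ≤ 2^3.0917 = 8.525; the largest integer n is 8.

8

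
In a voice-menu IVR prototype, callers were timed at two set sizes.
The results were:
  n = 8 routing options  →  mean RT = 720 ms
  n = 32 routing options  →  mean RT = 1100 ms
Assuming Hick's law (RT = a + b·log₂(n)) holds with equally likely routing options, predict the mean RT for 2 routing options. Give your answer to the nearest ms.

340 ms

RT is linear in log₂ n, so two points fix the line:
  b = (1100 − 720) / (log₂ 32 − log₂ 8) = 380 / (5 − 3) = 190 ms/bit
  a = 720 − 190 × 3 = 150 ms
Then RT(2) = 150 + 190 × log₂ 2 = 150 + 190 × 1 ≈ 340.000 ms.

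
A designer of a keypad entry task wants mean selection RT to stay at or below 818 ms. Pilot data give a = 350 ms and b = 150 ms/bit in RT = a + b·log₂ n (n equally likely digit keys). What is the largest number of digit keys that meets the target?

8

150·log₂ n ≤ 818 − 350 = 468, giving log₂ n ≤ 3.1200 and n ≤ 8.694. The largest whole number is 8.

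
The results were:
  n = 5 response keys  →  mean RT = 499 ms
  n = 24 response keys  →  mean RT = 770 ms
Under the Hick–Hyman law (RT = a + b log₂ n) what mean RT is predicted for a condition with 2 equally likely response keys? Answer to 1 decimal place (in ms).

340.7 ms

With log₂ n on the abscissa the relation is linear; from the two conditions:
  b = (770 − 499) / (log₂ 24 − log₂ 5) = 271 / (4.5850 − 2.3219) = 119.751 ms/bit
  a = 499 − 119.751 × 2.3219 = 220.947 ms
Then RT(2) = 220.947 + 119.751 × log₂ 2 = 220.947 + 119.751 × 1 ≈ 340.698 ms.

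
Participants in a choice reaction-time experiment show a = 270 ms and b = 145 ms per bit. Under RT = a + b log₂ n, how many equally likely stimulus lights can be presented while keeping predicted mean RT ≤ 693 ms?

7

Information budget: (693 − 270)/145 = 2.9172 bits, so n ≤ 2^2.9172 = 7.554 → at most 7.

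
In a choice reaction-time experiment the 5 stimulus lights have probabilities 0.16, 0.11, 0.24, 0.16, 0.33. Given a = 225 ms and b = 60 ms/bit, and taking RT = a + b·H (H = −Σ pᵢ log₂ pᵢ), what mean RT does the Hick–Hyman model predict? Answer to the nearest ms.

Entropy contributions −pᵢ log₂ pᵢ: 0.4230, 0.3503, 0.4941, 0.4230, 0.5278; sum H = 2.2183 bits.
RT = a + bH = 225 + 60·2.2183 = 358.10 ms.

358 ms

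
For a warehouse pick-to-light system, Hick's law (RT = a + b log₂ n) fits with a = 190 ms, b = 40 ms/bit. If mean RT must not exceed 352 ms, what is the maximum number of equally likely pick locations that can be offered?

Information budget: (352 − 190)/40 = 4.0500 bits, so n ≤ 2^4.0500 = 16.564 → at most 16.

16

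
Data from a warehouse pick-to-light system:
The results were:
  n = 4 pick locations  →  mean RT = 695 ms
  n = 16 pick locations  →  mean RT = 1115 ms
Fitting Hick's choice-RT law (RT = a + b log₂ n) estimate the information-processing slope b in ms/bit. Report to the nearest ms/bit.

Slope: b = (1115 − 695) / (log₂ 16 − log₂ 4) = 420/2.0000 = 210 ms/bit.

210 ms/bit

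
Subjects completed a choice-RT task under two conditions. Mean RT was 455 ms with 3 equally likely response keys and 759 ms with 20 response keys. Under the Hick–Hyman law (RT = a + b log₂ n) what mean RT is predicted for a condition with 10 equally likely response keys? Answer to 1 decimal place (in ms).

Solve the two-equation system in a and b:
  b = (759 − 455) / (log₂ 20 − log₂ 3) = 304 / (4.3219 − 1.5850) = 111.072 ms/bit
  a = 455 − 111.072 × 1.5850 = 278.955 ms
Then RT(10) = 278.955 + 111.072 × log₂ 10 = 278.955 + 111.072 × 3.3219 ≈ 647.928 ms.

647.9 ms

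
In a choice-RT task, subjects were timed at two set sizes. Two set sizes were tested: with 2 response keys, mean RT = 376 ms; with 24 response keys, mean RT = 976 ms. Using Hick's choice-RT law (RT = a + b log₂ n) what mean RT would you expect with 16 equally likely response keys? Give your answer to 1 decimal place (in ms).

878.1 ms

Solve the two-equation system in a and b:
  b = (976 − 376) / (log₂ 24 − log₂ 2) = 600 / (4.5850 − 1) = 167.366 ms/bit
  a = 376 − 167.366 × 1 = 208.634 ms
Then RT(16) = 208.634 + 167.366 × log₂ 16 = 208.634 + 167.366 × 4 ≈ 878.097 ms.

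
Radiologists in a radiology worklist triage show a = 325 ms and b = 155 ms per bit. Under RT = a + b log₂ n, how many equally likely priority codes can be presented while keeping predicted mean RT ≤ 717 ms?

Set 325 + 155·log₂ n ≤ 717 → log₂ n ≤ (717 − 325)/155 = 2.5290.
So n ≤ 2^2.5290 = 5.772; the largest integer n is 5.

5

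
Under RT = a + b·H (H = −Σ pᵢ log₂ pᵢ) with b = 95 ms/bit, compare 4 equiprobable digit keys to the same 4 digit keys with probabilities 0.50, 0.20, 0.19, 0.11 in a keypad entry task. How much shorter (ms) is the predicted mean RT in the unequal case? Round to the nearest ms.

The RT saving is b·ΔH. Equiprobable H₀ = log₂(4) = 2.0000 bits; with the given probabilities H = 1.7699 bits.
b·(H₀ − H) = 95 × (2.0000 − 1.7699) = 21.86 ms.

22 ms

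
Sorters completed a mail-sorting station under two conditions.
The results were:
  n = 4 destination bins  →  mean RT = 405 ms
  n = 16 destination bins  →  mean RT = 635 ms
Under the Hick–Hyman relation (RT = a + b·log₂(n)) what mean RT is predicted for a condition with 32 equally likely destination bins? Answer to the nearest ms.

750 ms

With log₂ n on the abscissa the relation is linear; from the two conditions:
  b = (635 − 405) / (log₂ 16 − log₂ 4) = 230 / (4 − 2) = 115 ms/bit
  a = 405 − 115 × 2 = 175 ms
Then RT(32) = 175 + 115 × log₂ 32 = 175 + 115 × 5 ≈ 750.000 ms.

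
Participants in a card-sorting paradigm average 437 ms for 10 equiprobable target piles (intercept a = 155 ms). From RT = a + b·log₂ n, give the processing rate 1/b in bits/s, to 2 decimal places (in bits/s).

b = (437 − 155)/log₂ 10 = 282/3.3219 = 84.890 ms per bit = 0.08489 s/bit; the reciprocal is 11.780 bits/s.

11.78 bits/s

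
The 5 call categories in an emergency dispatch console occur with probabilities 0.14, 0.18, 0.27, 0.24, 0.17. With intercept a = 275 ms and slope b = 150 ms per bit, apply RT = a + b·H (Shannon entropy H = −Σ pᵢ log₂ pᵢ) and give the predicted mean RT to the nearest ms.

H = 0.14·log₂(1/0.14) + 0.18·log₂(1/0.18) + 0.27·log₂(1/0.27) + 0.24·log₂(1/0.24) + 0.17·log₂(1/0.17) = 2.2812 bits.
RT = 275 + 150 × 2.2812 = 617.17 ms.

617 ms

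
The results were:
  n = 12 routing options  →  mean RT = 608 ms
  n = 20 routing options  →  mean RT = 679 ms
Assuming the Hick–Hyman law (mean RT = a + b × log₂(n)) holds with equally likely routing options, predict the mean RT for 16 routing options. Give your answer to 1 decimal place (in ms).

648.0 ms

Solve the two-equation system in a and b:
  b = (679 − 608) / (log₂ 20 − log₂ 12) = 71 / (4.3219 − 3.5850) = 96.341 ms/bit
  a = 608 − 96.341 × 3.5850 = 262.621 ms
Then RT(16) = 262.621 + 96.341 × log₂ 16 = 262.621 + 96.341 × 4 ≈ 647.985 ms.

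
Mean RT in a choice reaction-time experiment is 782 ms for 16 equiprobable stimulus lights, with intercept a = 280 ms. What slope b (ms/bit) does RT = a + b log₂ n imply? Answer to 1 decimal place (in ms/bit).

125.5 ms/bit

b = (782 − 280) / log₂(16) = 502 / 4 = 125.500 ms/bit.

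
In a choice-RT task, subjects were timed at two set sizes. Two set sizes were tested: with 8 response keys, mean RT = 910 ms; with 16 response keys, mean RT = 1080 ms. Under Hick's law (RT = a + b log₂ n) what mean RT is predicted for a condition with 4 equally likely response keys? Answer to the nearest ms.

Solve the two-equation system in a and b:
  b = (1080 − 910) / (log₂ 16 − log₂ 8) = 170 / (4 − 3) = 170 ms/bit
  a = 910 − 170 × 3 = 400 ms
Then RT(4) = 400 + 170 × log₂ 4 = 400 + 170 × 2 ≈ 740.000 ms.

740 ms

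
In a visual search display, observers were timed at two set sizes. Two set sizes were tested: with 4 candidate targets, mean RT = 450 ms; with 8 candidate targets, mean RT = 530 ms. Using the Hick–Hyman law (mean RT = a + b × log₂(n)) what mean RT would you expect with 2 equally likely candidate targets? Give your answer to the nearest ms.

Fit slope and intercept:
  b = (530 − 450) / (log₂ 8 − log₂ 4) = 80 / (3 − 2) = 80 ms/bit
  a = 450 − 80 × 2 = 290 ms
Then RT(2) = 290 + 80 × log₂ 2 = 290 + 80 × 1 ≈ 370.000 ms.

370 ms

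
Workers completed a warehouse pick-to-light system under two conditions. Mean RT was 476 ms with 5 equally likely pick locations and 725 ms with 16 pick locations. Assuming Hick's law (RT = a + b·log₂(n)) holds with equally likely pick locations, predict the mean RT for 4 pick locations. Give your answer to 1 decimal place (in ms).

RT is linear in log₂ n, so two points fix the line:
  b = (725 − 476) / (log₂ 16 − log₂ 5) = 249 / (4 − 2.3219) = 148.385 ms/bit
  a = 476 − 148.385 × 2.3219 = 131.462 ms
Then RT(4) = 131.462 + 148.385 × log₂ 4 = 131.462 + 148.385 × 2 ≈ 428.231 ms.

428.2 ms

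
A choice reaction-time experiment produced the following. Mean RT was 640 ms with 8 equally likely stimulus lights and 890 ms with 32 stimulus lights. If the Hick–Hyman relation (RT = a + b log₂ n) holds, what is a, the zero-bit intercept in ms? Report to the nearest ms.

265 ms

b = (RT₂ − RT₁)/(log₂ n₂ − log₂ n₁) = (890 − 640)/(5 − 3) = 125 ms/bit.
a = RT₁ − b·log₂ n₁ = 640 − 125 × 3 = 265.000 ms.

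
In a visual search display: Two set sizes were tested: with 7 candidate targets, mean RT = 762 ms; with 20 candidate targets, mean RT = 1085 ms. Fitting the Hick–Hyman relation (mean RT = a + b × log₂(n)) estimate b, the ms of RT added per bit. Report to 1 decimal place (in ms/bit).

213.3 ms/bit

Slope: b = (1085 − 762) / (log₂ 20 − log₂ 7) = 323/1.5146 = 213.261 ms/bit.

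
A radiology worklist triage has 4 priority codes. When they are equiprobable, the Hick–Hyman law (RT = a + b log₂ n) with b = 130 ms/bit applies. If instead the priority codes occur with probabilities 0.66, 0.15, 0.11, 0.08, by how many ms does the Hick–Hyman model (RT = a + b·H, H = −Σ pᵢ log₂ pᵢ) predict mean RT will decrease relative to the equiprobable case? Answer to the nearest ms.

72 ms

Equiprobable entropy H₀ = log₂ 4 = 2.0000 bits.
Skewed entropy H = −Σ pᵢ log₂ pᵢ = 1.4480 bits.
ΔRT = b·(H₀ − H) = 130 × 0.5520 = 71.76 ms.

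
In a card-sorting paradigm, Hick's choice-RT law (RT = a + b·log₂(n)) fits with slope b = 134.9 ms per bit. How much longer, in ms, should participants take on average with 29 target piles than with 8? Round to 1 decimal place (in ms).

Only the slope matters, since a is common to both: ΔRT = b·log₂(n₂/n₁).
log₂(29) − log₂(8) = 4.8580 − 3 = 1.8580.
ΔRT = 134.9 × 1.8580 = 250.642 ms.

250.6 ms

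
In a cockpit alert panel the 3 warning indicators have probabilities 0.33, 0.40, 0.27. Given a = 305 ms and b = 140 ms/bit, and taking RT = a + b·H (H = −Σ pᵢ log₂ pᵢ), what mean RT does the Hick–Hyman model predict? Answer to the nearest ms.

H = 0.33·log₂(1/0.33) + 0.40·log₂(1/0.40) + 0.27·log₂(1/0.27) = 1.5666 bits.
RT = 305 + 140 × 1.5666 = 524.33 ms.

524 ms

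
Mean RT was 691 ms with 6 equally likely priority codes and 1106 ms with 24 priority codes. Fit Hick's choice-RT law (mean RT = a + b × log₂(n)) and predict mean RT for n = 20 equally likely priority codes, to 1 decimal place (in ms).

Solve the two-equation system in a and b:
  b = (1106 − 691) / (log₂ 24 − log₂ 6) = 415 / (4.5850 − 2.5850) = 207.500 ms/bit
  a = 691 − 207.500 × 2.5850 = 154.620 ms
Then RT(20) = 154.620 + 207.500 × log₂ 20 = 154.620 + 207.500 × 4.3219 ≈ 1051.420 ms.

1051.4 ms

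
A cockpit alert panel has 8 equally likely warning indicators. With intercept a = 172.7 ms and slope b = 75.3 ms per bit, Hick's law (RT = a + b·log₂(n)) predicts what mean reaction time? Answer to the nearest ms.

log₂(8) = 3 bits, so RT = 172.7 + 75.3 × 3 ≈ 398.600 ms.

399 ms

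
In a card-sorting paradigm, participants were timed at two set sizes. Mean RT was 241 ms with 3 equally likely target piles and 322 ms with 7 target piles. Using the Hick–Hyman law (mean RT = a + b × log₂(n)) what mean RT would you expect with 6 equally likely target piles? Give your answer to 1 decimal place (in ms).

307.3 ms

RT is linear in log₂ n, so two points fix the line:
  b = (322 − 241) / (log₂ 7 − log₂ 3) = 81 / (2.8074 − 1.5850) = 66.263 ms/bit
  a = 241 − 66.263 × 1.5850 = 135.975 ms
Then RT(6) = 135.975 + 66.263 × log₂ 6 = 135.975 + 66.263 × 2.5850 ≈ 307.263 ms.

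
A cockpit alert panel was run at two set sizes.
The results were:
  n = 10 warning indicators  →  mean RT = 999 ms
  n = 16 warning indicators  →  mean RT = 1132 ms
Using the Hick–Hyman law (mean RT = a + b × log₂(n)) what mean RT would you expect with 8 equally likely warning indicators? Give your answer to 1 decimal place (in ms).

935.9 ms

RT is linear in log₂ n, so two points fix the line:
  b = (1132 − 999) / (log₂ 16 − log₂ 10) = 133 / (4 − 3.3219) = 196.144 ms/bit
  a = 999 − 196.144 × 3.3219 = 347.422 ms
Then RT(8) = 347.422 + 196.144 × log₂ 8 = 347.422 + 196.144 × 3 ≈ 935.856 ms.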